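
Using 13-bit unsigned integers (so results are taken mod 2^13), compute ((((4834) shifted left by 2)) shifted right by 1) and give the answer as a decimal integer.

4834 = 1001011100010
→ shifted left by 2 (mod 2^13) → 0101110001000 = 2952
→ shifted right by 1 → 0010111000100 = 1476

1476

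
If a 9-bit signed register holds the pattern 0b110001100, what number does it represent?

-116

pattern = 110001100 (MSB is 1 ⇒ negative)
Invert: 001110011, add 1 → 001110100 = 116, so the value is -116.
(Equivalently: 396 - 2^9 = 396 - 512 = -116.)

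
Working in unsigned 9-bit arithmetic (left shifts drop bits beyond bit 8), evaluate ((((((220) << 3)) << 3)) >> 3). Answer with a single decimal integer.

32

220 = 011011100
→ << 3 (mod 2^9) → 011100000 = 224
→ << 3 (mod 2^9) → 100000000 = 256
→ >> 3 → 000100000 = 32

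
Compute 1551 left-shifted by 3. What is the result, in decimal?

1551 = 00011000001111
shift left by 3 → 11000001111000 = 12408
(equivalently, 1551 × 2^3 = 1551 × 8)

12408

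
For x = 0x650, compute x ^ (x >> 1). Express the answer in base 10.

x = 11001010000 = 1616
x>>1 = 01100101000
XOR  = 10101111000 = 1400
(x ^ (x >> 1) gives the standard binary-reflected Gray code of x.)

1400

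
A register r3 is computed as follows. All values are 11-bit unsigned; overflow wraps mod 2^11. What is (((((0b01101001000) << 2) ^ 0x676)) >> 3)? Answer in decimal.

106

0b01101001000 = 01101001000
→ << 2 (mod 2^11) → 10100100000 = 1312
0x676 = 11001110110
→ ^ → 01101010110 = 854
→ >> 3 → 00001101010 = 106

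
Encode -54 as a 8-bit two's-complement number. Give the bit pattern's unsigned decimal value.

202

54 in 8 bits: 00110110
Invert: 11001001
Add 1:  11001010 = 202
(Check: 2^8 - 54 = 256 - 54 = 202.)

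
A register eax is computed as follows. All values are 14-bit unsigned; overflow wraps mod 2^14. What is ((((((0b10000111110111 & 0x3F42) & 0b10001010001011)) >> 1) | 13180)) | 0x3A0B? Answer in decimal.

0b10000111110111 = 10000111110111
0x3F42 = 11111101000010
→ & → 10000101000010 = 8514
0b10001010001011 = 10001010001011
→ & → 10000000000010 = 8194
→ >> 1 → 01000000000001 = 4097
13180 = 11001101111100
→ | → 11001101111101 = 13181
0x3A0B = 11101000001011
→ | → 11101101111111 = 15231

15231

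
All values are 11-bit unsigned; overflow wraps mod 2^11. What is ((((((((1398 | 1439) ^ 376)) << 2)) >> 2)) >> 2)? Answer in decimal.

33

1398 = 10101110110
1439 = 10110011111
→ | → 10111111111 = 1535
376 = 00101111000
→ ^ → 10010000111 = 1159
→ << 2 (mod 2^11) → 01000011100 = 540
→ >> 2 → 00010000111 = 135
→ >> 2 → 00000100001 = 33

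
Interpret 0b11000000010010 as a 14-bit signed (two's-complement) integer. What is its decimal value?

pattern = 11000000010010 (MSB is 1 ⇒ negative)
Invert: 00111111101101, add 1 → 00111111101110 = 4078, so the value is -4078.
(Equivalently: 12306 - 2^14 = 12306 - 16384 = -4078.)

-4078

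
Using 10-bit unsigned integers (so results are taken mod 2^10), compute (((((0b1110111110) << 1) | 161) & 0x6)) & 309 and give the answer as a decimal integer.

0b1110111110 = 1110111110
→ << 1 (mod 2^10) → 1101111100 = 892
161 = 0010100001
→ | → 1111111101 = 1021
0x6 = 0000000110
→ & → 0000000100 = 4
309 = 0100110101
→ & → 0000000100 = 4

4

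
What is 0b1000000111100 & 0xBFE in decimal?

a = 1000000111100
0xBFE = 0101111111110
AND → 0000000111100 = 60

60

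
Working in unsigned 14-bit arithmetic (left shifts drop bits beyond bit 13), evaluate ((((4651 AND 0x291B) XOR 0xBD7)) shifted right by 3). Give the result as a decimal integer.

4651 = 01001000101011
0x291B = 10100100011011
→ AND → 00000000001011 = 11
0xBD7 = 00101111010111
→ XOR → 00101111011100 = 3036
→ shifted right by 3 → 00000101111011 = 379

379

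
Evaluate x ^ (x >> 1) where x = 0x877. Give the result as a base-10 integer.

x = 100001110111 = 2167
x>>1 = 010000111011
XOR  = 110001001100 = 3148
(x ^ (x >> 1) gives the standard binary-reflected Gray code of x.)

3148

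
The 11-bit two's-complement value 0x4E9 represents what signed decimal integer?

-791

pattern = 10011101001 (MSB is 1 ⇒ negative)
Invert: 01100010110, add 1 → 01100010111 = 791, so the value is -791.
(Equivalently: 1257 - 2^11 = 1257 - 2048 = -791.)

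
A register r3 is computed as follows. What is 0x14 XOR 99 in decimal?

0x14 = 0010100
99 = 1100011
XOR → 1110111 = 119

119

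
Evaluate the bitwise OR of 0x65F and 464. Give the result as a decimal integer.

2015

0x65F = 11001011111
464 = 00111010000
 OR → 11111011111 = 2015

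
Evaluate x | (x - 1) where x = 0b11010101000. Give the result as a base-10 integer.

x = 11010101000 = 1704
x - 1 = 11010100111
OR    = 11010101111 = 1711
(x | (x - 1) sets all bits below the lowest set bit.)

1711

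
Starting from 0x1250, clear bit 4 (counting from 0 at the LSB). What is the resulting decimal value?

4672

x = 01001001010000
bit 4 is currently 1; clear it via x & ~(1 << 4) = x & ~16
→ 01001001000000 = 4672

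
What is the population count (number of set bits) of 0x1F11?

7

0x1F11 = 1111100010001
Count the 1s: 1 + 1 + 1 + 1 + 1 + 1 + 1 = 7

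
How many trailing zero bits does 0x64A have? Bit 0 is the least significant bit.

1

0x64A = 11001001010
Trailing zeros: 1, so the lowest set bit is bit 1 (value 2).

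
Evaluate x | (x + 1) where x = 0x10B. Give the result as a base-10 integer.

271

x = 100001011 = 267
x + 1 = 100001100
OR    = 100001111 = 271
(x | (x + 1) sets the lowest cleared bit.)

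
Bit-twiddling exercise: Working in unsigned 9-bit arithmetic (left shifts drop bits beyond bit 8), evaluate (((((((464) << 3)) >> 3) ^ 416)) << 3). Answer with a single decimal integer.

464 = 111010000
→ << 3 (mod 2^9) → 010000000 = 128
→ >> 3 → 000010000 = 16
416 = 110100000
→ ^ → 110110000 = 432
→ << 3 (mod 2^9) → 110000000 = 384

384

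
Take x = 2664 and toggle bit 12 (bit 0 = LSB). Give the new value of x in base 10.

x = 0101001101000
bit 12 is currently 0; toggle it via x ^ (1 << 12) = x ^ 4096
→ 1101001101000 = 6760

6760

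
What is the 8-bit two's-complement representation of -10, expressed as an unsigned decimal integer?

10 in 8 bits: 00001010
Invert: 11110101
Add 1:  11110110 = 246
(Check: 2^8 - 10 = 256 - 10 = 246.)

246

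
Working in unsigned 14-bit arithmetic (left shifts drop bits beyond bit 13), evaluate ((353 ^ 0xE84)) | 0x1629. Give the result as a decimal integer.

8173

353 = 00000101100001
0xE84 = 00111010000100
→ ^ → 00111111100101 = 4069
0x1629 = 01011000101001
→ | → 01111111101101 = 8173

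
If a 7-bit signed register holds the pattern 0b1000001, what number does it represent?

pattern = 1000001 (MSB is 1 ⇒ negative)
Invert: 0111110, add 1 → 0111111 = 63, so the value is -63.
(Equivalently: 65 - 2^7 = 65 - 128 = -63.)

-63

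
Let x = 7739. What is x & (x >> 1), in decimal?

3609

x = 1111000111011 = 7739
x>>1 = 0111100011101
AND  = 0111000011001 = 3609
(x & (x >> 1) has a 1 wherever x has two consecutive 1 bits.)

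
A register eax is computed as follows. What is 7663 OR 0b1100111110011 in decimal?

7679

7663 = 1110111101111
b = 1100111110011
 OR → 1110111111111 = 7679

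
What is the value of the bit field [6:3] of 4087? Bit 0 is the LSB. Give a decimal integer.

v = 0111111110111
Shift right by 3: 0111111110
Mask low 4 bits: 1110 = 14

14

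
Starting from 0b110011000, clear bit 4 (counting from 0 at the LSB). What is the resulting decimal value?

x = 110011000
bit 4 is currently 1; clear it via x & ~(1 << 4) = x & ~16
→ 110001000 = 392

392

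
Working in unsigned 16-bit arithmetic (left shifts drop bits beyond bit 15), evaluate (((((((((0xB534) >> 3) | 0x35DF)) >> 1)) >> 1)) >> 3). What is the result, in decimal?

0xB534 = 1011010100110100
→ >> 3 → 0001011010100110 = 5798
0x35DF = 0011010111011111
→ | → 0011011111111111 = 14335
→ >> 1 → 0001101111111111 = 7167
→ >> 1 → 0000110111111111 = 3583
→ >> 3 → 0000000110111111 = 447

447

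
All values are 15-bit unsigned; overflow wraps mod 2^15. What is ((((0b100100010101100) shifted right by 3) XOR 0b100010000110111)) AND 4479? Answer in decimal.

290

0b100100010101100 = 100100010101100
→ shifted right by 3 → 000100100010101 = 2325
0b100010000110111 = 100010000110111
→ XOR → 100110100100010 = 19746
4479 = 001000101111111
→ AND → 000000100100010 = 290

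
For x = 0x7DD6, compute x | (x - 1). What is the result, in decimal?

32215

x = 111110111010110 = 32214
x - 1 = 111110111010101
OR    = 111110111010111 = 32215
(x | (x - 1) sets all bits below the lowest set bit.)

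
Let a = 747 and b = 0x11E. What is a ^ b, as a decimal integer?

747 = 1011101011
0x11E = 0100011110
XOR → 1111110101 = 1013

1013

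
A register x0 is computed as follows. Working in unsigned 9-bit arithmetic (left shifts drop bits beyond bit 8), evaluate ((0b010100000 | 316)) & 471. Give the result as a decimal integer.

0b010100000 = 010100000
316 = 100111100
→ | → 110111100 = 444
471 = 111010111
→ & → 110010100 = 404

404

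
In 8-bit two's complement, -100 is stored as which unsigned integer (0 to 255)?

156

100 in 8 bits: 01100100
Invert: 10011011
Add 1:  10011100 = 156
(Check: 2^8 - 100 = 256 - 100 = 156.)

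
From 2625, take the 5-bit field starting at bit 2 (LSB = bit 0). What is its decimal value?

v = 101001000001
Shift right by 2: 1010010000
Mask low 5 bits: 10000 = 16

16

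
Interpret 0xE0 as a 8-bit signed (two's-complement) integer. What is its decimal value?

-32

pattern = 11100000 (MSB is 1 ⇒ negative)
Invert: 00011111, add 1 → 00100000 = 32, so the value is -32.
(Equivalently: 224 - 2^8 = 224 - 256 = -32.)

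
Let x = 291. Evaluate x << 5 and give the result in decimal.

9312

291 = 00000100100011
shift left by 5 → 10010001100000 = 9312
(equivalently, 291 × 2^5 = 291 × 32)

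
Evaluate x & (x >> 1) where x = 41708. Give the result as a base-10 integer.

x = 1010001011101100 = 41708
x>>1 = 0101000101110110
AND  = 0000000001100100 = 100
(x & (x >> 1) has a 1 wherever x has two consecutive 1 bits.)

100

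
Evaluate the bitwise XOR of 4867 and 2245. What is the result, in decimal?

4867 = 1001100000011
2245 = 0100011000101
XOR → 1101111000110 = 7110

7110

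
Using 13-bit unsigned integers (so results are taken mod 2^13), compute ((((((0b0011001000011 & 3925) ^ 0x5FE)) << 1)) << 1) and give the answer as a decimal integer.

3836

0b0011001000011 = 0011001000011
3925 = 0111101010101
→ & → 0011001000001 = 1601
0x5FE = 0010111111110
→ ^ → 0001110111111 = 959
→ << 1 (mod 2^13) → 0011101111110 = 1918
→ << 1 (mod 2^13) → 0111011111100 = 3836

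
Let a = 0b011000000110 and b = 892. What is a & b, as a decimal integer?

516

a = 11000000110
892 = 01101111100
AND → 01000000100 = 516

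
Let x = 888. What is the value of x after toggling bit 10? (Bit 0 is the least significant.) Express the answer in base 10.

x = 0001101111000
bit 10 is currently 0; toggle it via x ^ (1 << 10) = x ^ 1024
→ 0011101111000 = 1912

1912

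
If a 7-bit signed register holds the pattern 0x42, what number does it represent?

pattern = 1000010 (MSB is 1 ⇒ negative)
Invert: 0111101, add 1 → 0111110 = 62, so the value is -62.
(Equivalently: 66 - 2^7 = 66 - 128 = -62.)

-62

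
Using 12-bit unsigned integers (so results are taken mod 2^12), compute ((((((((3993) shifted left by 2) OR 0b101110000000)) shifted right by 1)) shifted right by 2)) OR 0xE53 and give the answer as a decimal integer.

3993 = 111110011001
→ shifted left by 2 (mod 2^12) → 111001100100 = 3684
0b101110000000 = 101110000000
→ OR → 111111100100 = 4068
→ shifted right by 1 → 011111110010 = 2034
→ shifted right by 2 → 000111111100 = 508
0xE53 = 111001010011
→ OR → 111111111111 = 4095

4095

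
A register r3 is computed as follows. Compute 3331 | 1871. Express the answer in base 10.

3919

3331 = 110100000011
1871 = 011101001111
 OR → 111101001111 = 3919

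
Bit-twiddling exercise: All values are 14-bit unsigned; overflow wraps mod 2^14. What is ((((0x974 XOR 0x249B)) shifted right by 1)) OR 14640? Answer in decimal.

0x974 = 00100101110100
0x249B = 10010010011011
→ XOR → 10110111101111 = 11759
→ shifted right by 1 → 01011011110111 = 5879
14640 = 11100100110000
→ OR → 11111111110111 = 16375

16375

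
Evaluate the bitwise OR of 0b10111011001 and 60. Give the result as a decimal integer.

a = 10111011001
60 = 00000111100
 OR → 10111111101 = 1533

1533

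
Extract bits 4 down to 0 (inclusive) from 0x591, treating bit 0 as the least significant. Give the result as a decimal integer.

17

v = 010110010001
Shift right by 0: 010110010001
Mask low 5 bits: 10001 = 17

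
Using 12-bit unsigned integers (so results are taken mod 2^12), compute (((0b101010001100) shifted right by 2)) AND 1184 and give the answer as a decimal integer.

160

0b101010001100 = 101010001100
→ shifted right by 2 → 001010100011 = 675
1184 = 010010100000
→ AND → 000010100000 = 160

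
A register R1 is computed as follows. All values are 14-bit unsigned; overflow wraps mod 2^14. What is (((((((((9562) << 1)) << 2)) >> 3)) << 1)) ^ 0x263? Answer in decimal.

9562 = 10010101011010
→ << 1 (mod 2^14) → 00101010110100 = 2740
→ << 2 (mod 2^14) → 10101011010000 = 10960
→ >> 3 → 00010101011010 = 1370
→ << 1 (mod 2^14) → 00101010110100 = 2740
0x263 = 00001001100011
→ ^ → 00100011010111 = 2263

2263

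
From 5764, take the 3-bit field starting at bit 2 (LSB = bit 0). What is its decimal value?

v = 1011010000100
Shift right by 2: 10110100001
Mask low 3 bits: 001 = 1

1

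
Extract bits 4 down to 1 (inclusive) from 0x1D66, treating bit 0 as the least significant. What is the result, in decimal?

v = 1110101100110
Shift right by 1: 111010110011
Mask low 4 bits: 0011 = 3

3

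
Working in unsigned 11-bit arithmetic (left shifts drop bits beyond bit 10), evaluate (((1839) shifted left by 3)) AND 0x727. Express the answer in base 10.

1839 = 11100101111
→ shifted left by 3 (mod 2^11) → 00101111000 = 376
0x727 = 11100100111
→ AND → 00100100000 = 288

288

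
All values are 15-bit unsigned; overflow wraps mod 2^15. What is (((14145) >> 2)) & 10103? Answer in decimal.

1360

14145 = 011011101000001
→ >> 2 → 000110111010000 = 3536
10103 = 010011101110111
→ & → 000010101010000 = 1360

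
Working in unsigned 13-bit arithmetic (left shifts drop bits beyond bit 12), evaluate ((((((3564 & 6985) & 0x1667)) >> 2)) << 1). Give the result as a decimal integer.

32

3564 = 0110111101100
6985 = 1101101001001
→ & → 0100101001000 = 2376
0x1667 = 1011001100111
→ & → 0000001000000 = 64
→ >> 2 → 0000000010000 = 16
→ << 1 (mod 2^13) → 0000000100000 = 32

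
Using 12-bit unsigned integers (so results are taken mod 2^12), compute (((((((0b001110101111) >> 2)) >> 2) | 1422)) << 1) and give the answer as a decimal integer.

0b001110101111 = 001110101111
→ >> 2 → 000011101011 = 235
→ >> 2 → 000000111010 = 58
1422 = 010110001110
→ | → 010110111110 = 1470
→ << 1 (mod 2^12) → 101101111100 = 2940

2940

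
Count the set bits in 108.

4

108 = 1101100
Count the 1s: 1 + 1 + 1 + 1 = 4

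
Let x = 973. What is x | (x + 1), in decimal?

975

x = 1111001101 = 973
x + 1 = 1111001110
OR    = 1111001111 = 975
(x | (x + 1) sets the lowest cleared bit.)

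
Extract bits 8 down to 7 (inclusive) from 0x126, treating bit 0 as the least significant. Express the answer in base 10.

2

v = 00100100110
Shift right by 7: 0010
Mask low 2 bits: 10 = 2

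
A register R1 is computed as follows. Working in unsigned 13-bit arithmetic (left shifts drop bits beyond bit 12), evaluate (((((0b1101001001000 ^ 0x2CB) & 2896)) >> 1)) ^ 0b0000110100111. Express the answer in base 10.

0b1101001001000 = 1101001001000
0x2CB = 0001011001011
→ ^ → 1100010000011 = 6275
2896 = 0101101010000
→ & → 0100000000000 = 2048
→ >> 1 → 0010000000000 = 1024
0b0000110100111 = 0000110100111
→ ^ → 0010110100111 = 1447

1447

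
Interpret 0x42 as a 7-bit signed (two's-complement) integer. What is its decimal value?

-62

pattern = 1000010 (MSB is 1 ⇒ negative)
Invert: 0111101, add 1 → 0111110 = 62, so the value is -62.
(Equivalently: 66 - 2^7 = 66 - 128 = -62.)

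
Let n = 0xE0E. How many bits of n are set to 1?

6

0xE0E = 111000001110
Count the 1s: 1 + 1 + 1 + 1 + 1 + 1 = 6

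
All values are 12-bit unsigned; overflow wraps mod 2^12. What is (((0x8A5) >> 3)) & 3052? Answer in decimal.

0x8A5 = 100010100101
→ >> 3 → 000100010100 = 276
3052 = 101111101100
→ & → 000100000100 = 260

260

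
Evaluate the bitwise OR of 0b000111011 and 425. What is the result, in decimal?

443

a = 000111011
425 = 110101001
 OR → 110111011 = 443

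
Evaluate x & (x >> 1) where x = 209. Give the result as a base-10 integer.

x = 11010001 = 209
x>>1 = 01101000
AND  = 01000000 = 64
(x & (x >> 1) has a 1 wherever x has two consecutive 1 bits.)

64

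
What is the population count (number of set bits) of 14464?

14464 = 11100010000000
Count the 1s: 1 + 1 + 1 + 1 = 4

4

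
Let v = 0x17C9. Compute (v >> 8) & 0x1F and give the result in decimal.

23

v = 1011111001001
Shift right by 8: 10111
Mask low 5 bits: 10111 = 23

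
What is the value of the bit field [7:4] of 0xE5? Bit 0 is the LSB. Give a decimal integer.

14

v = 11100101
Shift right by 4: 1110
Mask low 4 bits: 1110 = 14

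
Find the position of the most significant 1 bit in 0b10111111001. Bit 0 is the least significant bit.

0b10111111001 = 10111111001
The topmost 1 is at position 10 (since 2^10 = 1024 ≤ 1529 < 2048).

10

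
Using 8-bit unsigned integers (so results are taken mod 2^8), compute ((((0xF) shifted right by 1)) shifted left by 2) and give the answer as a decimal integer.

0xF = 00001111
→ shifted right by 1 → 00000111 = 7
→ shifted left by 2 (mod 2^8) → 00011100 = 28

28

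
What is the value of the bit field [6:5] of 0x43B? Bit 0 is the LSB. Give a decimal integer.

v = 0010000111011
Shift right by 5: 00100001
Mask low 2 bits: 01 = 1

1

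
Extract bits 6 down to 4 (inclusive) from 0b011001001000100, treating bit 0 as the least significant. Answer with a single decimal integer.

v = 011001001000100
Shift right by 4: 01100100100
Mask low 3 bits: 100 = 4

4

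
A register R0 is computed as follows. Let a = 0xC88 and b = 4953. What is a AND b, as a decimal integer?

0xC88 = 0110010001000
4953 = 1001101011001
AND → 0000000001000 = 8

8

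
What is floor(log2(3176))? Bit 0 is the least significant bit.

3176 = 110001101000
The topmost 1 is at position 11 (since 2^11 = 2048 ≤ 3176 < 4096).

11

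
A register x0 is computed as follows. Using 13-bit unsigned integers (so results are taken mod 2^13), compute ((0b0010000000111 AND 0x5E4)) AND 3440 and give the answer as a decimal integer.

0b0010000000111 = 0010000000111
0x5E4 = 0010111100100
→ AND → 0010000000100 = 1028
3440 = 0110101110000
→ AND → 0010000000000 = 1024

1024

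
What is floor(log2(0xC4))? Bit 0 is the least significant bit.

0xC4 = 11000100
The topmost 1 is at position 7 (since 2^7 = 128 ≤ 196 < 256).

7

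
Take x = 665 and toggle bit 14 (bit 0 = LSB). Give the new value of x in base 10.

x = 0000001010011001
bit 14 is currently 0; toggle it via x ^ (1 << 14) = x ^ 16384
→ 0100001010011001 = 17049

17049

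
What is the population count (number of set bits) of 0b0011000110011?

6

n = 11000110011
Count the 1s: 1 + 1 + 1 + 1 + 1 + 1 = 6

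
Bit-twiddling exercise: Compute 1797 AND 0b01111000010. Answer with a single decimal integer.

768

1797 = 11100000101
b = 01111000010
AND → 01100000000 = 768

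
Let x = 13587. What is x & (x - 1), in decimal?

x = 11010100010011 = 13587
x - 1 = 11010100010010
AND   = 11010100010010 = 13586
(x & (x - 1) clears the lowest set bit of x.)

13586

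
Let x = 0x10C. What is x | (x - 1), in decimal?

271

x = 100001100 = 268
x - 1 = 100001011
OR    = 100001111 = 271
(x | (x - 1) sets all bits below the lowest set bit.)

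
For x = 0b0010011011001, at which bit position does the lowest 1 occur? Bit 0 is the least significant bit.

0

0b0010011011001 = 10011011001
Trailing zeros: 0, so the lowest set bit is bit 0 (value 1).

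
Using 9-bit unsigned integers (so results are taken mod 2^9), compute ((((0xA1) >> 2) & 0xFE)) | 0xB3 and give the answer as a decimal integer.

187

0xA1 = 010100001
→ >> 2 → 000101000 = 40
0xFE = 011111110
→ & → 000101000 = 40
0xB3 = 010110011
→ | → 010111011 = 187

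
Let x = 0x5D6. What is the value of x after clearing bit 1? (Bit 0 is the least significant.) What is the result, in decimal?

1492

x = 010111010110
bit 1 is currently 1; clear it via x & ~(1 << 1) = x & ~2
→ 010111010100 = 1492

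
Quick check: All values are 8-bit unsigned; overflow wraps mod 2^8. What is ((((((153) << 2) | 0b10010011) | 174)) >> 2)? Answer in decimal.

63

153 = 10011001
→ << 2 (mod 2^8) → 01100100 = 100
0b10010011 = 10010011
→ | → 11110111 = 247
174 = 10101110
→ | → 11111111 = 255
→ >> 2 → 00111111 = 63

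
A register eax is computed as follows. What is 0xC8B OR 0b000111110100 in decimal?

0xC8B = 110010001011
b = 000111110100
 OR → 110111111111 = 3583

3583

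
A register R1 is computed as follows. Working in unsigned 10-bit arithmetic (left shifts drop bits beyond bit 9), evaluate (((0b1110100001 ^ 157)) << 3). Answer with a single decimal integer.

480

0b1110100001 = 1110100001
157 = 0010011101
→ ^ → 1100111100 = 828
→ << 3 (mod 2^10) → 0111100000 = 480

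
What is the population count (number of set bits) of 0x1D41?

6

0x1D41 = 1110101000001
Count the 1s: 1 + 1 + 1 + 1 + 1 + 1 = 6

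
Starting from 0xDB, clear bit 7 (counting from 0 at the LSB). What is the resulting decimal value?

x = 11011011
bit 7 is currently 1; clear it via x & ~(1 << 7) = x & ~128
→ 01011011 = 91

91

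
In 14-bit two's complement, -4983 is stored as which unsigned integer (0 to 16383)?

4983 in 14 bits: 01001101110111
Invert: 10110010001000
Add 1:  10110010001001 = 11401
(Check: 2^14 - 4983 = 16384 - 4983 = 11401.)

11401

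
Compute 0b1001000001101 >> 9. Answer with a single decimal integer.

x = 1001000001101
shift right by 9 → 0000000001001 = 9
(equivalently, floor(4621 / 512))

9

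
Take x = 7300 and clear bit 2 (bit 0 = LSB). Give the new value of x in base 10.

7296

x = 01110010000100
bit 2 is currently 1; clear it via x & ~(1 << 2) = x & ~4
→ 01110010000000 = 7296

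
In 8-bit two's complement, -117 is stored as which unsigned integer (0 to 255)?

117 in 8 bits: 01110101
Invert: 10001010
Add 1:  10001011 = 139
(Check: 2^8 - 117 = 256 - 117 = 139.)

139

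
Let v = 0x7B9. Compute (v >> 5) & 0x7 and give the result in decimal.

v = 00011110111001
Shift right by 5: 000111101
Mask low 3 bits: 101 = 5

5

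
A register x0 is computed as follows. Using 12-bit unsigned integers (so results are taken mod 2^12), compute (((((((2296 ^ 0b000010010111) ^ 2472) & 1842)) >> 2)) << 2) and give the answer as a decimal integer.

2296 = 100011111000
0b000010010111 = 000010010111
→ ^ → 100001101111 = 2159
2472 = 100110101000
→ ^ → 000111000111 = 455
1842 = 011100110010
→ & → 000100000010 = 258
→ >> 2 → 000001000000 = 64
→ << 2 (mod 2^12) → 000100000000 = 256

256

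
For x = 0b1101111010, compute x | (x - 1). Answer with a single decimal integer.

891

x = 1101111010 = 890
x - 1 = 1101111001
OR    = 1101111011 = 891
(x | (x - 1) sets all bits below the lowest set bit.)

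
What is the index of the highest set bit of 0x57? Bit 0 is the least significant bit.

0x57 = 1010111
The topmost 1 is at position 6 (since 2^6 = 64 ≤ 87 < 128).

6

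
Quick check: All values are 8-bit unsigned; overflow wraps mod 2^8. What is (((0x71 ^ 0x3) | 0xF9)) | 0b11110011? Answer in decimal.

251

0x71 = 01110001
0x3 = 00000011
→ ^ → 01110010 = 114
0xF9 = 11111001
→ | → 11111011 = 251
0b11110011 = 11110011
→ | → 11111011 = 251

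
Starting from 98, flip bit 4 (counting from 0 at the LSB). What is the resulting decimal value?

x = 001100010
bit 4 is currently 0; toggle it via x ^ (1 << 4) = x ^ 16
→ 001110010 = 114

114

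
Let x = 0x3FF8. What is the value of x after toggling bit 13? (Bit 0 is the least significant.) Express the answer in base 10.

x = 011111111111000
bit 13 is currently 1; toggle it via x ^ (1 << 13) = x ^ 8192
→ 001111111111000 = 8184

8184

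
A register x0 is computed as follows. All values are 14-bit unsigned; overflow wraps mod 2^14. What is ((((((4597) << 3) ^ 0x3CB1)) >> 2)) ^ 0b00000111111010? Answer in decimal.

3388

4597 = 01000111110101
→ << 3 (mod 2^14) → 00111110101000 = 4008
0x3CB1 = 11110010110001
→ ^ → 11001100011001 = 13081
→ >> 2 → 00110011000110 = 3270
0b00000111111010 = 00000111111010
→ ^ → 00110100111100 = 3388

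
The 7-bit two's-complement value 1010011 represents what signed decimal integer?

pattern = 1010011 (MSB is 1 ⇒ negative)
Invert: 0101100, add 1 → 0101101 = 45, so the value is -45.
(Equivalently: 83 - 2^7 = 83 - 128 = -45.)

-45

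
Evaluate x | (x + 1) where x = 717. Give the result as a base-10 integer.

719

x = 1011001101 = 717
x + 1 = 1011001110
OR    = 1011001111 = 719
(x | (x + 1) sets the lowest cleared bit.)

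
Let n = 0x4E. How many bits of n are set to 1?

0x4E = 1001110
Count the 1s: 1 + 1 + 1 + 1 = 4

4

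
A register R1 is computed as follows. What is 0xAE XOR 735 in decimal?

625

0xAE = 0010101110
735 = 1011011111
XOR → 1001110001 = 625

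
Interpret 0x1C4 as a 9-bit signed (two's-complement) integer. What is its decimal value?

-60

pattern = 111000100 (MSB is 1 ⇒ negative)
Invert: 000111011, add 1 → 000111100 = 60, so the value is -60.
(Equivalently: 452 - 2^9 = 452 - 512 = -60.)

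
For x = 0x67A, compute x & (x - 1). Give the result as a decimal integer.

x = 11001111010 = 1658
x - 1 = 11001111001
AND   = 11001111000 = 1656
(x & (x - 1) clears the lowest set bit of x.)

1656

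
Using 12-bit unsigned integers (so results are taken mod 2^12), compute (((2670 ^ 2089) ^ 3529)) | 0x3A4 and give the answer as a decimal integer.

2670 = 101001101110
2089 = 100000101001
→ ^ → 001001000111 = 583
3529 = 110111001001
→ ^ → 111110001110 = 3982
0x3A4 = 001110100100
→ | → 111110101110 = 4014

4014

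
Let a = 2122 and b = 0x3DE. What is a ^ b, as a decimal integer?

2964

2122 = 100001001010
0x3DE = 001111011110
XOR → 101110010100 = 2964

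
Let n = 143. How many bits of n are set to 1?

143 = 10001111
Count the 1s: 1 + 1 + 1 + 1 + 1 = 5

5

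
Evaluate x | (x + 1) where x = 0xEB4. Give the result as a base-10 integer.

x = 111010110100 = 3764
x + 1 = 111010110101
OR    = 111010110101 = 3765
(x | (x + 1) sets the lowest cleared bit.)

3765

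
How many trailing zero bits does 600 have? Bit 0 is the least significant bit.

3

600 = 1001011000
Trailing zeros: 3, so the lowest set bit is bit 3 (value 8).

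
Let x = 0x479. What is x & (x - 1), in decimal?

x = 10001111001 = 1145
x - 1 = 10001111000
AND   = 10001111000 = 1144
(x & (x - 1) clears the lowest set bit of x.)

1144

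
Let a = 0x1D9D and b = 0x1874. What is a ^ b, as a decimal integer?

0x1D9D = 1110110011101
0x1874 = 1100001110100
XOR → 0010111101001 = 1513

1513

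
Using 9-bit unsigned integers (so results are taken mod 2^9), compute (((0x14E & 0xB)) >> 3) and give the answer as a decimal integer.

0x14E = 101001110
0xB = 000001011
→ & → 000001010 = 10
→ >> 3 → 000000001 = 1

1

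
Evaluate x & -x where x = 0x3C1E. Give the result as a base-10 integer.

2

x = 11110000011110 = 15390
-x (two's complement) = …00001111100010
AND   = 00000000000010 = 2
(x & -x isolates the lowest set bit of x.)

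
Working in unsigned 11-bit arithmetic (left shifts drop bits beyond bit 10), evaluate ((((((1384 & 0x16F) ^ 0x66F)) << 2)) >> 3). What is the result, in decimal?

131

1384 = 10101101000
0x16F = 00101101111
→ & → 00101101000 = 360
0x66F = 11001101111
→ ^ → 11100000111 = 1799
→ << 2 (mod 2^11) → 10000011100 = 1052
→ >> 3 → 00010000011 = 131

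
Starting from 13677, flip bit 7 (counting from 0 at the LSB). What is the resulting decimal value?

x = 11010101101101
bit 7 is currently 0; toggle it via x ^ (1 << 7) = x ^ 128
→ 11010111101101 = 13805

13805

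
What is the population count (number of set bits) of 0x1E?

4

0x1E = 11110
Count the 1s: 1 + 1 + 1 + 1 = 4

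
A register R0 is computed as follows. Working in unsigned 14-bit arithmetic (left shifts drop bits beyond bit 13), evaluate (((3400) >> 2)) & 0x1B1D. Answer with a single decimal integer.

3400 = 00110101001000
→ >> 2 → 00001101010010 = 850
0x1B1D = 01101100011101
→ & → 00001100010000 = 784

784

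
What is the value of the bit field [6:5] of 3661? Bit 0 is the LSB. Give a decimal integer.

2

v = 111001001101
Shift right by 5: 1110010
Mask low 2 bits: 10 = 2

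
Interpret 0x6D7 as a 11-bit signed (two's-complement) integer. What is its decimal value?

pattern = 11011010111 (MSB is 1 ⇒ negative)
Invert: 00100101000, add 1 → 00100101001 = 297, so the value is -297.
(Equivalently: 1751 - 2^11 = 1751 - 2048 = -297.)

-297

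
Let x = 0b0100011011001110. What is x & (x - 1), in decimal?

x = 100011011001110 = 18126
x - 1 = 100011011001101
AND   = 100011011001100 = 18124
(x & (x - 1) clears the lowest set bit of x.)

18124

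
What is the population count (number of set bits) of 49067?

49067 = 1011111110101011
Count the 1s: 1 + 1 + 1 + 1 + 1 + 1 + 1 + 1 + 1 + 1 + 1 + 1 = 12

12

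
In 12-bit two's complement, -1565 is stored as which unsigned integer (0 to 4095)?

2531

1565 in 12 bits: 011000011101
Invert: 100111100010
Add 1:  100111100011 = 2531
(Check: 2^12 - 1565 = 4096 - 1565 = 2531.)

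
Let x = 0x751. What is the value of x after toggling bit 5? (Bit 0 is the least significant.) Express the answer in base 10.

1905

x = 000011101010001
bit 5 is currently 0; toggle it via x ^ (1 << 5) = x ^ 32
→ 000011101110001 = 1905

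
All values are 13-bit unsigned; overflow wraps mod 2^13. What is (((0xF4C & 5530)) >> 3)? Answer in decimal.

0xF4C = 0111101001100
5530 = 1010110011010
→ & → 0010100001000 = 1288
→ >> 3 → 0000010100001 = 161

161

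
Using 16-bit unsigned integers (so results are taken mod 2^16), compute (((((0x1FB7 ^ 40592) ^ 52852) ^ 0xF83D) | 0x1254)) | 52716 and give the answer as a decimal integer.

0x1FB7 = 0001111110110111
40592 = 1001111010010000
→ ^ → 1000000100100111 = 33063
52852 = 1100111001110100
→ ^ → 0100111101010011 = 20307
0xF83D = 1111100000111101
→ ^ → 1011011101101110 = 46958
0x1254 = 0001001001010100
→ | → 1011011101111110 = 46974
52716 = 1100110111101100
→ | → 1111111111111110 = 65534

65534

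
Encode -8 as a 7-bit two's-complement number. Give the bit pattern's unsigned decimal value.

8 in 7 bits: 0001000
Invert: 1110111
Add 1:  1111000 = 120
(Check: 2^7 - 8 = 128 - 8 = 120.)

120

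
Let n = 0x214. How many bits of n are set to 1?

0x214 = 1000010100
Count the 1s: 1 + 1 + 1 = 3

3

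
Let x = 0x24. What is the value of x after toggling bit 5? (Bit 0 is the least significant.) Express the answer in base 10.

x = 00100100
bit 5 is currently 1; toggle it via x ^ (1 << 5) = x ^ 32
→ 00000100 = 4

4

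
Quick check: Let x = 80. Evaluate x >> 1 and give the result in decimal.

40

80 = 1010000
shift right by 1 → 0101000 = 40
(equivalently, floor(80 / 2))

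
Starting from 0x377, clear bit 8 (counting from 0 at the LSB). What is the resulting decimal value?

x = 01101110111
bit 8 is currently 1; clear it via x & ~(1 << 8) = x & ~256
→ 01001110111 = 631

631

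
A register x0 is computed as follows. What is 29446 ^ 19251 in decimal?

14389

29446 = 111001100000110
19251 = 100101100110011
XOR → 011100000110101 = 14389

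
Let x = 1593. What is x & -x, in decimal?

1

x = 11000111001 = 1593
-x (two's complement) = …00111000111
AND   = 00000000001 = 1
(x & -x isolates the lowest set bit of x.)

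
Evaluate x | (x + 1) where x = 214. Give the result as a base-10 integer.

215

x = 11010110 = 214
x + 1 = 11010111
OR    = 11010111 = 215
(x | (x + 1) sets the lowest cleared bit.)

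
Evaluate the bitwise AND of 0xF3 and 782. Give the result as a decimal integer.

2

0xF3 = 0011110011
782 = 1100001110
AND → 0000000010 = 2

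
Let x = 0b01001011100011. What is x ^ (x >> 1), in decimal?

7058

x = 1001011100011 = 4835
x>>1 = 0100101110001
XOR  = 1101110010010 = 7058
(x ^ (x >> 1) gives the standard binary-reflected Gray code of x.)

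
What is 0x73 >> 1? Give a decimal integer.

57

0x73 = 1110011
shift right by 1 → 0111001 = 57
(equivalently, floor(115 / 2))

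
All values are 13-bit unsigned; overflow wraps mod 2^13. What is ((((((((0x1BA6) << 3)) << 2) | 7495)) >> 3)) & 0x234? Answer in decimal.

560

0x1BA6 = 1101110100110
→ << 3 (mod 2^13) → 1110100110000 = 7472
→ << 2 (mod 2^13) → 1010011000000 = 5312
7495 = 1110101000111
→ | → 1110111000111 = 7623
→ >> 3 → 0001110111000 = 952
0x234 = 0001000110100
→ & → 0001000110000 = 560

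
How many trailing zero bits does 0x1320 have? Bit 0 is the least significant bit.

5

0x1320 = 1001100100000
Trailing zeros: 5, so the lowest set bit is bit 5 (value 32).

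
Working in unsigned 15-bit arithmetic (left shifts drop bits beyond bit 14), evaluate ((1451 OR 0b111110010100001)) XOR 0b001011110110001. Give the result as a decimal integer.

1451 = 000010110101011
0b111110010100001 = 111110010100001
→ OR → 111110110101011 = 32171
0b001011110110001 = 001011110110001
→ XOR → 110101000011010 = 27162

27162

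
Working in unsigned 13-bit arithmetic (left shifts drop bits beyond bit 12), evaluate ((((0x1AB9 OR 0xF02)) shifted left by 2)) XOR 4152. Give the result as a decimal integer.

3796

0x1AB9 = 1101010111001
0xF02 = 0111100000010
→ OR → 1111110111011 = 8123
→ shifted left by 2 (mod 2^13) → 1111011101100 = 7916
4152 = 1000000111000
→ XOR → 0111011010100 = 3796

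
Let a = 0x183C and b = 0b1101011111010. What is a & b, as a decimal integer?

6200

0x183C = 1100000111100
b = 1101011111010
AND → 1100000111000 = 6200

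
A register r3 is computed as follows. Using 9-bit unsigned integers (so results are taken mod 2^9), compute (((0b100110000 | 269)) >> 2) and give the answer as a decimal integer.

79

0b100110000 = 100110000
269 = 100001101
→ | → 100111101 = 317
→ >> 2 → 001001111 = 79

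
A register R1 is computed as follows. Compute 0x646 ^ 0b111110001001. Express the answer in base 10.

2511

0x646 = 011001000110
b = 111110001001
XOR → 100111001111 = 2511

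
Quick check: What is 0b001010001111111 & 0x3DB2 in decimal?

5170

a = 01010001111111
0x3DB2 = 11110110110010
AND → 01010000110010 = 5170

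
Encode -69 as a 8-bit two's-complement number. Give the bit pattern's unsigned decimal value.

187

69 in 8 bits: 01000101
Invert: 10111010
Add 1:  10111011 = 187
(Check: 2^8 - 69 = 256 - 69 = 187.)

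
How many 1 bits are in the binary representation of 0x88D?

5

0x88D = 100010001101
Count the 1s: 1 + 1 + 1 + 1 + 1 = 5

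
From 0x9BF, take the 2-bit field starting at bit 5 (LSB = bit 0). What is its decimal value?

1

v = 100110111111
Shift right by 5: 1001101
Mask low 2 bits: 01 = 1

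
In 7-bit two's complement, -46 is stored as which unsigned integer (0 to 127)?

82

46 in 7 bits: 0101110
Invert: 1010001
Add 1:  1010010 = 82
(Check: 2^7 - 46 = 128 - 46 = 82.)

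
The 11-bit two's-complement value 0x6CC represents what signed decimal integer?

pattern = 11011001100 (MSB is 1 ⇒ negative)
Invert: 00100110011, add 1 → 00100110100 = 308, so the value is -308.
(Equivalently: 1740 - 2^11 = 1740 - 2048 = -308.)

-308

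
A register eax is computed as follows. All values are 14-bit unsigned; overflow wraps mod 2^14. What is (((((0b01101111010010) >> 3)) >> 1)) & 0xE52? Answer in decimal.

16

0b01101111010010 = 01101111010010
→ >> 3 → 00001101111010 = 890
→ >> 1 → 00000110111101 = 445
0xE52 = 00111001010010
→ & → 00000000010000 = 16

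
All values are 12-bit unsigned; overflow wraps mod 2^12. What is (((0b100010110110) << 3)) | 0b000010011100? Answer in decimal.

1468

0b100010110110 = 100010110110
→ << 3 (mod 2^12) → 010110110000 = 1456
0b000010011100 = 000010011100
→ | → 010110111100 = 1468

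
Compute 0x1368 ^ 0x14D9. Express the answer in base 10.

1969

0x1368 = 1001101101000
0x14D9 = 1010011011001
XOR → 0011110110001 = 1969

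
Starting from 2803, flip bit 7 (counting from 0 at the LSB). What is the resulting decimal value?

x = 0101011110011
bit 7 is currently 1; toggle it via x ^ (1 << 7) = x ^ 128
→ 0101001110011 = 2675

2675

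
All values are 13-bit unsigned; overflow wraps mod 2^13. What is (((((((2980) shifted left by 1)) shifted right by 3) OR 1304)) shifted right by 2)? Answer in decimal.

2980 = 0101110100100
→ shifted left by 1 (mod 2^13) → 1011101001000 = 5960
→ shifted right by 3 → 0001011101001 = 745
1304 = 0010100011000
→ OR → 0011111111001 = 2041
→ shifted right by 2 → 0000111111110 = 510

510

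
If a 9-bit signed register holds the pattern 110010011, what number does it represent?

-109

pattern = 110010011 (MSB is 1 ⇒ negative)
Invert: 001101100, add 1 → 001101101 = 109, so the value is -109.
(Equivalently: 403 - 2^9 = 403 - 512 = -109.)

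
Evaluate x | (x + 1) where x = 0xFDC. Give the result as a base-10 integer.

4061

x = 111111011100 = 4060
x + 1 = 111111011101
OR    = 111111011101 = 4061
(x | (x + 1) sets the lowest cleared bit.)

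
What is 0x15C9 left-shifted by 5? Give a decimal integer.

0x15C9 = 000001010111001001
shift left by 5 → 101011100100100000 = 178464
(equivalently, 5577 × 2^5 = 5577 × 32)

178464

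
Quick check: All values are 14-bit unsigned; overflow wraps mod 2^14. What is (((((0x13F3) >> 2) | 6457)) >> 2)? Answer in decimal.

0x13F3 = 01001111110011
→ >> 2 → 00010011111100 = 1276
6457 = 01100100111001
→ | → 01110111111101 = 7677
→ >> 2 → 00011101111111 = 1919

1919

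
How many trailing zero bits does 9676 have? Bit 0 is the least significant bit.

2

9676 = 10010111001100
Trailing zeros: 2, so the lowest set bit is bit 2 (value 4).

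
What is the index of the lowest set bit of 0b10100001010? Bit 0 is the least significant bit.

1

0b10100001010 = 10100001010
Trailing zeros: 1, so the lowest set bit is bit 1 (value 2).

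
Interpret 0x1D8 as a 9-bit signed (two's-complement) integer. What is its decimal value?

pattern = 111011000 (MSB is 1 ⇒ negative)
Invert: 000100111, add 1 → 000101000 = 40, so the value is -40.
(Equivalently: 472 - 2^9 = 472 - 512 = -40.)

-40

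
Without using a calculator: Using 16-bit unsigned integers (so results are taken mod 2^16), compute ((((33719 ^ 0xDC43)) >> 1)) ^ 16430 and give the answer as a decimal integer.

33719 = 1000001110110111
0xDC43 = 1101110001000011
→ ^ → 0101111111110100 = 24564
→ >> 1 → 0010111111111010 = 12282
16430 = 0100000000101110
→ ^ → 0110111111010100 = 28628

28628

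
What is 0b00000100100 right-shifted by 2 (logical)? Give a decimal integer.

9

x = 100100
shift right by 2 → 001001 = 9
(equivalently, floor(36 / 4))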